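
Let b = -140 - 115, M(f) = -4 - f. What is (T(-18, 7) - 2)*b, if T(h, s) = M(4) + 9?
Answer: 255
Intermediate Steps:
T(h, s) = 1 (T(h, s) = (-4 - 1*4) + 9 = (-4 - 4) + 9 = -8 + 9 = 1)
b = -255
(T(-18, 7) - 2)*b = (1 - 2)*(-255) = -1*(-255) = 255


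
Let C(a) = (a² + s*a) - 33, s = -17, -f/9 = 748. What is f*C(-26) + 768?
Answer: -7303452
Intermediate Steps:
f = -6732 (f = -9*748 = -6732)
C(a) = -33 + a² - 17*a (C(a) = (a² - 17*a) - 33 = -33 + a² - 17*a)
f*C(-26) + 768 = -6732*(-33 + (-26)² - 17*(-26)) + 768 = -6732*(-33 + 676 + 442) + 768 = -6732*1085 + 768 = -7304220 + 768 = -7303452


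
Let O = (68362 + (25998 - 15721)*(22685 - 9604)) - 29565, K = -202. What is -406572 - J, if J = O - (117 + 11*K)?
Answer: -134880911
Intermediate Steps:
O = 134472234 (O = (68362 + 10277*13081) - 29565 = (68362 + 134433437) - 29565 = 134501799 - 29565 = 134472234)
J = 134474339 (J = 134472234 - (117 + 11*(-202)) = 134472234 - (117 - 2222) = 134472234 - 1*(-2105) = 134472234 + 2105 = 134474339)
-406572 - J = -406572 - 1*134474339 = -406572 - 134474339 = -134880911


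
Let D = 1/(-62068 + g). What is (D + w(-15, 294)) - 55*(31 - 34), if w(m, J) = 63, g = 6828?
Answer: 12594719/55240 ≈ 228.00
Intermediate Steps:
D = -1/55240 (D = 1/(-62068 + 6828) = 1/(-55240) = -1/55240 ≈ -1.8103e-5)
(D + w(-15, 294)) - 55*(31 - 34) = (-1/55240 + 63) - 55*(31 - 34) = 3480119/55240 - 55*(-3) = 3480119/55240 + 165 = 12594719/55240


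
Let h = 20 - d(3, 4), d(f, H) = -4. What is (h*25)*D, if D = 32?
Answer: 19200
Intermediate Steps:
h = 24 (h = 20 - 1*(-4) = 20 + 4 = 24)
(h*25)*D = (24*25)*32 = 600*32 = 19200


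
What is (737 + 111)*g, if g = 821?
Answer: 696208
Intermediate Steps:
(737 + 111)*g = (737 + 111)*821 = 848*821 = 696208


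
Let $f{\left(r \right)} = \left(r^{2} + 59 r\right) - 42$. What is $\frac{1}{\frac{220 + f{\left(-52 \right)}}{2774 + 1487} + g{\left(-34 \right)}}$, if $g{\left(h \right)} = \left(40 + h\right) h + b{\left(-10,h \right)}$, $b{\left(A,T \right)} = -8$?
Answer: $- \frac{4261}{903518} \approx -0.004716$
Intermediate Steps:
$f{\left(r \right)} = -42 + r^{2} + 59 r$
$g{\left(h \right)} = -8 + h \left(40 + h\right)$ ($g{\left(h \right)} = \left(40 + h\right) h - 8 = h \left(40 + h\right) - 8 = -8 + h \left(40 + h\right)$)
$\frac{1}{\frac{220 + f{\left(-52 \right)}}{2774 + 1487} + g{\left(-34 \right)}} = \frac{1}{\frac{220 + \left(-42 + \left(-52\right)^{2} + 59 \left(-52\right)\right)}{2774 + 1487} + \left(-8 + \left(-34\right)^{2} + 40 \left(-34\right)\right)} = \frac{1}{\frac{220 - 406}{4261} - 212} = \frac{1}{\left(220 - 406\right) \frac{1}{4261} - 212} = \frac{1}{\left(-186\right) \frac{1}{4261} - 212} = \frac{1}{- \frac{186}{4261} - 212} = \frac{1}{- \frac{903518}{4261}} = - \frac{4261}{903518}$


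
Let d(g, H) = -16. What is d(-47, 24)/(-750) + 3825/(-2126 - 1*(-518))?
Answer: -473837/201000 ≈ -2.3574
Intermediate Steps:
d(-47, 24)/(-750) + 3825/(-2126 - 1*(-518)) = -16/(-750) + 3825/(-2126 - 1*(-518)) = -16*(-1/750) + 3825/(-2126 + 518) = 8/375 + 3825/(-1608) = 8/375 + 3825*(-1/1608) = 8/375 - 1275/536 = -473837/201000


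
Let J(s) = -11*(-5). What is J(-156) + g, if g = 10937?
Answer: 10992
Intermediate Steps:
J(s) = 55
J(-156) + g = 55 + 10937 = 10992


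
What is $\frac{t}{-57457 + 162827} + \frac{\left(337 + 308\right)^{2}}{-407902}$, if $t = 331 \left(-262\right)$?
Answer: $- \frac{39605315747}{21490316870} \approx -1.8429$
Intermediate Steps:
$t = -86722$
$\frac{t}{-57457 + 162827} + \frac{\left(337 + 308\right)^{2}}{-407902} = - \frac{86722}{-57457 + 162827} + \frac{\left(337 + 308\right)^{2}}{-407902} = - \frac{86722}{105370} + 645^{2} \left(- \frac{1}{407902}\right) = \left(-86722\right) \frac{1}{105370} + 416025 \left(- \frac{1}{407902}\right) = - \frac{43361}{52685} - \frac{416025}{407902} = - \frac{39605315747}{21490316870}$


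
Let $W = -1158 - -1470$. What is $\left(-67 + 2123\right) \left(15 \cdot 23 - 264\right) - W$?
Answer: $166224$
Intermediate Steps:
$W = 312$ ($W = -1158 + 1470 = 312$)
$\left(-67 + 2123\right) \left(15 \cdot 23 - 264\right) - W = \left(-67 + 2123\right) \left(15 \cdot 23 - 264\right) - 312 = 2056 \left(345 - 264\right) - 312 = 2056 \cdot 81 - 312 = 166536 - 312 = 166224$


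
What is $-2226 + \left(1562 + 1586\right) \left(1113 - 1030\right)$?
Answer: $259058$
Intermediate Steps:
$-2226 + \left(1562 + 1586\right) \left(1113 - 1030\right) = -2226 + 3148 \cdot 83 = -2226 + 261284 = 259058$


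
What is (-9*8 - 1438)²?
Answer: 2280100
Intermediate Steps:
(-9*8 - 1438)² = (-72 - 1438)² = (-1510)² = 2280100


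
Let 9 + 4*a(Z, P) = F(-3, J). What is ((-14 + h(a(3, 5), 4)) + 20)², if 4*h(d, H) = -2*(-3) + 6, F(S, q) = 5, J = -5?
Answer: 81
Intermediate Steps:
a(Z, P) = -1 (a(Z, P) = -9/4 + (¼)*5 = -9/4 + 5/4 = -1)
h(d, H) = 3 (h(d, H) = (-2*(-3) + 6)/4 = (6 + 6)/4 = (¼)*12 = 3)
((-14 + h(a(3, 5), 4)) + 20)² = ((-14 + 3) + 20)² = (-11 + 20)² = 9² = 81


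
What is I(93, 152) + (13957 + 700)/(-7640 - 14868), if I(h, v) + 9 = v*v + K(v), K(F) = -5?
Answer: 519695063/22508 ≈ 23089.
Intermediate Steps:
I(h, v) = -14 + v² (I(h, v) = -9 + (v*v - 5) = -9 + (v² - 5) = -9 + (-5 + v²) = -14 + v²)
I(93, 152) + (13957 + 700)/(-7640 - 14868) = (-14 + 152²) + (13957 + 700)/(-7640 - 14868) = (-14 + 23104) + 14657/(-22508) = 23090 + 14657*(-1/22508) = 23090 - 14657/22508 = 519695063/22508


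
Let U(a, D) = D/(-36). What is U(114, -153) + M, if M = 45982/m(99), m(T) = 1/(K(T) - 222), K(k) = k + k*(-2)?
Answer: -59040871/4 ≈ -1.4760e+7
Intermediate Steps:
K(k) = -k (K(k) = k - 2*k = -k)
m(T) = 1/(-222 - T) (m(T) = 1/(-T - 222) = 1/(-222 - T))
U(a, D) = -D/36 (U(a, D) = D*(-1/36) = -D/36)
M = -14760222 (M = 45982/((-1/(222 + 99))) = 45982/((-1/321)) = 45982/((-1*1/321)) = 45982/(-1/321) = 45982*(-321) = -14760222)
U(114, -153) + M = -1/36*(-153) - 14760222 = 17/4 - 14760222 = -59040871/4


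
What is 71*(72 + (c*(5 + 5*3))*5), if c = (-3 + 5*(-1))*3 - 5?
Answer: -200788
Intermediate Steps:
c = -29 (c = (-3 - 5)*3 - 5 = -8*3 - 5 = -24 - 5 = -29)
71*(72 + (c*(5 + 5*3))*5) = 71*(72 - 29*(5 + 5*3)*5) = 71*(72 - 29*(5 + 15)*5) = 71*(72 - 29*20*5) = 71*(72 - 580*5) = 71*(72 - 2900) = 71*(-2828) = -200788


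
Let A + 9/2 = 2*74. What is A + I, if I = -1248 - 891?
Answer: -3991/2 ≈ -1995.5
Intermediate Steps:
I = -2139
A = 287/2 (A = -9/2 + 2*74 = -9/2 + 148 = 287/2 ≈ 143.50)
A + I = 287/2 - 2139 = -3991/2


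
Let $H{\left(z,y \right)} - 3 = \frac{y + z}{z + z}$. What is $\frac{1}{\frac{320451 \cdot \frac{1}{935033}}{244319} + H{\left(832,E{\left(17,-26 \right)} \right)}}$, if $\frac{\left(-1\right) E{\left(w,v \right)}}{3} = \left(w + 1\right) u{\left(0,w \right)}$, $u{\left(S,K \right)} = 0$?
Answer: $\frac{456892655054}{1599124933591} \approx 0.28571$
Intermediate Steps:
$E{\left(w,v \right)} = 0$ ($E{\left(w,v \right)} = - 3 \left(w + 1\right) 0 = - 3 \left(1 + w\right) 0 = \left(-3\right) 0 = 0$)
$H{\left(z,y \right)} = 3 + \frac{y + z}{2 z}$ ($H{\left(z,y \right)} = 3 + \frac{y + z}{z + z} = 3 + \frac{y + z}{2 z}$)
$\frac{1}{\frac{320451 \cdot \frac{1}{935033}}{244319} + H{\left(832,E{\left(17,-26 \right)} \right)}} = \frac{1}{\frac{320451 \cdot \frac{1}{935033}}{244319} + \frac{0 + 7 \cdot 832}{2 \cdot 832}} = \frac{1}{320451 \cdot \frac{1}{935033} \cdot \frac{1}{244319} + \frac{1}{2} \cdot \frac{1}{832} \left(0 + 5824\right)} = \frac{1}{\frac{320451}{935033} \cdot \frac{1}{244319} + \frac{1}{2} \cdot \frac{1}{832} \cdot 5824} = \frac{1}{\frac{320451}{228446327527} + \frac{7}{2}} = \frac{1}{\frac{1599124933591}{456892655054}} = \frac{456892655054}{1599124933591}$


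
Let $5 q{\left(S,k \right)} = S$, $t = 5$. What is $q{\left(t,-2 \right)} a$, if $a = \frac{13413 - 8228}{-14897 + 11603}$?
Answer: $- \frac{85}{54} \approx -1.5741$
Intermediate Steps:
$q{\left(S,k \right)} = \frac{S}{5}$
$a = - \frac{85}{54}$ ($a = \frac{5185}{-3294} = 5185 \left(- \frac{1}{3294}\right) = - \frac{85}{54} \approx -1.5741$)
$q{\left(t,-2 \right)} a = \frac{1}{5} \cdot 5 \left(- \frac{85}{54}\right) = 1 \left(- \frac{85}{54}\right) = - \frac{85}{54}$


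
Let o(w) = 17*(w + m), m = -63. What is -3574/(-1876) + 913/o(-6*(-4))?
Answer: 328387/621894 ≈ 0.52804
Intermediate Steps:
o(w) = -1071 + 17*w (o(w) = 17*(w - 63) = 17*(-63 + w) = -1071 + 17*w)
-3574/(-1876) + 913/o(-6*(-4)) = -3574/(-1876) + 913/(-1071 + 17*(-6*(-4))) = -3574*(-1/1876) + 913/(-1071 + 17*24) = 1787/938 + 913/(-1071 + 408) = 1787/938 + 913/(-663) = 1787/938 + 913*(-1/663) = 1787/938 - 913/663 = 328387/621894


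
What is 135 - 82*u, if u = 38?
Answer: -2981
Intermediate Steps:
135 - 82*u = 135 - 82*38 = 135 - 3116 = -2981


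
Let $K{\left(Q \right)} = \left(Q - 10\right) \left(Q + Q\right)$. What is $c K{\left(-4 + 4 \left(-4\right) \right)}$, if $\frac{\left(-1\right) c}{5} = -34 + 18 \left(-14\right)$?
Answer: $1716000$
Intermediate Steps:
$K{\left(Q \right)} = 2 Q \left(-10 + Q\right)$ ($K{\left(Q \right)} = \left(-10 + Q\right) 2 Q = 2 Q \left(-10 + Q\right)$)
$c = 1430$ ($c = - 5 \left(-34 + 18 \left(-14\right)\right) = - 5 \left(-34 - 252\right) = \left(-5\right) \left(-286\right) = 1430$)
$c K{\left(-4 + 4 \left(-4\right) \right)} = 1430 \cdot 2 \left(-4 + 4 \left(-4\right)\right) \left(-10 + \left(-4 + 4 \left(-4\right)\right)\right) = 1430 \cdot 2 \left(-4 - 16\right) \left(-10 - 20\right) = 1430 \cdot 2 \left(-20\right) \left(-10 - 20\right) = 1430 \cdot 2 \left(-20\right) \left(-30\right) = 1430 \cdot 1200 = 1716000$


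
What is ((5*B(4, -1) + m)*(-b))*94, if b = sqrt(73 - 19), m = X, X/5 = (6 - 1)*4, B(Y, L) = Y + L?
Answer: -32430*sqrt(6) ≈ -79437.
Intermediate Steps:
B(Y, L) = L + Y
X = 100 (X = 5*((6 - 1)*4) = 5*(5*4) = 5*20 = 100)
m = 100
b = 3*sqrt(6) (b = sqrt(54) = 3*sqrt(6) ≈ 7.3485)
((5*B(4, -1) + m)*(-b))*94 = ((5*(-1 + 4) + 100)*(-3*sqrt(6)))*94 = ((5*3 + 100)*(-3*sqrt(6)))*94 = ((15 + 100)*(-3*sqrt(6)))*94 = (115*(-3*sqrt(6)))*94 = -345*sqrt(6)*94 = -32430*sqrt(6)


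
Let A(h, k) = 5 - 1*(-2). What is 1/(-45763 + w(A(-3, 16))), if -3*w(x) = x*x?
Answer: -3/137338 ≈ -2.1844e-5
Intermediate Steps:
A(h, k) = 7 (A(h, k) = 5 + 2 = 7)
w(x) = -x²/3 (w(x) = -x*x/3 = -x²/3)
1/(-45763 + w(A(-3, 16))) = 1/(-45763 - ⅓*7²) = 1/(-45763 - ⅓*49) = 1/(-45763 - 49/3) = 1/(-137338/3) = -3/137338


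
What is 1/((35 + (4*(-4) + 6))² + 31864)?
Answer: 1/32489 ≈ 3.0780e-5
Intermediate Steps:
1/((35 + (4*(-4) + 6))² + 31864) = 1/((35 + (-16 + 6))² + 31864) = 1/((35 - 10)² + 31864) = 1/(25² + 31864) = 1/(625 + 31864) = 1/32489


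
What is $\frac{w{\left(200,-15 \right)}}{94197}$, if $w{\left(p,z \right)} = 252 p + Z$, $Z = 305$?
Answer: $\frac{50705}{94197} \approx 0.53829$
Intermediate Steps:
$w{\left(p,z \right)} = 305 + 252 p$ ($w{\left(p,z \right)} = 252 p + 305 = 305 + 252 p$)
$\frac{w{\left(200,-15 \right)}}{94197} = \frac{305 + 252 \cdot 200}{94197} = \left(305 + 50400\right) \frac{1}{94197} = 50705 \cdot \frac{1}{94197} = \frac{50705}{94197}$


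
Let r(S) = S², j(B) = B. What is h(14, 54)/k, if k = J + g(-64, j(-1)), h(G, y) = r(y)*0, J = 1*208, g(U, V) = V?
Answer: 0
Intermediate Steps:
J = 208
h(G, y) = 0 (h(G, y) = y²*0 = 0)
k = 207 (k = 208 - 1 = 207)
h(14, 54)/k = 0/207 = 0*(1/207) = 0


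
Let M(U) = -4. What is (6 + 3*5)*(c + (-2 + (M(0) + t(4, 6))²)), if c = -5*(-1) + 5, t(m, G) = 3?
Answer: 189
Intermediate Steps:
c = 10 (c = 5 + 5 = 10)
(6 + 3*5)*(c + (-2 + (M(0) + t(4, 6))²)) = (6 + 3*5)*(10 + (-2 + (-4 + 3)²)) = (6 + 15)*(10 + (-2 + (-1)²)) = 21*(10 + (-2 + 1)) = 21*(10 - 1) = 21*9 = 189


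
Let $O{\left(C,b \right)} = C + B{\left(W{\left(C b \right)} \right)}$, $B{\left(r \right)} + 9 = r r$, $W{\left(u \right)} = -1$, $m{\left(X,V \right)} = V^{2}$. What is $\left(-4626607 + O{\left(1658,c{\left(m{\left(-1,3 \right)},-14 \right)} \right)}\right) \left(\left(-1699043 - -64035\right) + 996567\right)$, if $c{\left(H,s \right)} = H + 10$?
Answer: $2952762172037$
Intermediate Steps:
$B{\left(r \right)} = -9 + r^{2}$ ($B{\left(r \right)} = -9 + r r = -9 + r^{2}$)
$c{\left(H,s \right)} = 10 + H$
$O{\left(C,b \right)} = -8 + C$ ($O{\left(C,b \right)} = C - \left(9 - \left(-1\right)^{2}\right) = C + \left(-9 + 1\right) = C - 8 = -8 + C$)
$\left(-4626607 + O{\left(1658,c{\left(m{\left(-1,3 \right)},-14 \right)} \right)}\right) \left(\left(-1699043 - -64035\right) + 996567\right) = \left(-4626607 + \left(-8 + 1658\right)\right) \left(\left(-1699043 - -64035\right) + 996567\right) = \left(-4626607 + 1650\right) \left(\left(-1699043 + 64035\right) + 996567\right) = - 4624957 \left(-1635008 + 996567\right) = \left(-4624957\right) \left(-638441\right) = 2952762172037$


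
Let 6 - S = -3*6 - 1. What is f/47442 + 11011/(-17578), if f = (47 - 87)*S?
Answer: -24543721/37906158 ≈ -0.64749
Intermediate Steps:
S = 25 (S = 6 - (-3*6 - 1) = 6 - (-18 - 1) = 6 - 1*(-19) = 6 + 19 = 25)
f = -1000 (f = (47 - 87)*25 = -40*25 = -1000)
f/47442 + 11011/(-17578) = -1000/47442 + 11011/(-17578) = -1000*1/47442 + 11011*(-1/17578) = -500/23721 - 1001/1598 = -24543721/37906158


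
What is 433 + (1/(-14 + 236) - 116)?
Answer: 70375/222 ≈ 317.00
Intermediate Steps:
433 + (1/(-14 + 236) - 116) = 433 + (1/222 - 116) = 433 - 25751/222 = 70375/222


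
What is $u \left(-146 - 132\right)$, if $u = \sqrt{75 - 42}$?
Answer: $- 278 \sqrt{33} \approx -1597.0$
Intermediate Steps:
$u = \sqrt{33} \approx 5.7446$
$u \left(-146 - 132\right) = \sqrt{33} \left(-146 - 132\right) = \sqrt{33} \left(-278\right) = - 278 \sqrt{33}$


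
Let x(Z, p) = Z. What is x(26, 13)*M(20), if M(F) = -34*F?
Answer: -17680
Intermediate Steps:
x(26, 13)*M(20) = 26*(-34*20) = 26*(-680) = -17680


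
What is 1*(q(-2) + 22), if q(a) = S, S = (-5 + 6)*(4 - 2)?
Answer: 24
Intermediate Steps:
S = 2 (S = 1*2 = 2)
q(a) = 2
1*(q(-2) + 22) = 1*(2 + 22) = 1*24 = 24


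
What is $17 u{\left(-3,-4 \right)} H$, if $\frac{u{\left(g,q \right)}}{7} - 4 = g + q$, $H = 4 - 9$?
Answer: $1785$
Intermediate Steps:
$H = -5$ ($H = 4 - 9 = -5$)
$u{\left(g,q \right)} = 28 + 7 g + 7 q$ ($u{\left(g,q \right)} = 28 + 7 \left(g + q\right) = 28 + \left(7 g + 7 q\right) = 28 + 7 g + 7 q$)
$17 u{\left(-3,-4 \right)} H = 17 \left(28 + 7 \left(-3\right) + 7 \left(-4\right)\right) \left(-5\right) = 17 \left(28 - 21 - 28\right) \left(-5\right) = 17 \left(-21\right) \left(-5\right) = \left(-357\right) \left(-5\right) = 1785$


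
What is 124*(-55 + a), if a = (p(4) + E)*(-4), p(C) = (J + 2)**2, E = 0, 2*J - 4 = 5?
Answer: -27776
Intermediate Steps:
J = 9/2 (J = 2 + (1/2)*5 = 2 + 5/2 = 9/2 ≈ 4.5000)
p(C) = 169/4 (p(C) = (9/2 + 2)**2 = (13/2)**2 = 169/4)
a = -169 (a = (169/4 + 0)*(-4) = (169/4)*(-4) = -169)
124*(-55 + a) = 124*(-55 - 169) = 124*(-224) = -27776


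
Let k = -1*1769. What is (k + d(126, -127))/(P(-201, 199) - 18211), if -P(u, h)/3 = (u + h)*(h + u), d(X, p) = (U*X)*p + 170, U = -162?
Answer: -2590725/18223 ≈ -142.17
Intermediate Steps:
d(X, p) = 170 - 162*X*p (d(X, p) = (-162*X)*p + 170 = -162*X*p + 170 = 170 - 162*X*p)
P(u, h) = -3*(h + u)² (P(u, h) = -3*(u + h)*(h + u) = -3*(h + u)*(h + u) = -3*(h + u)²)
k = -1769
(k + d(126, -127))/(P(-201, 199) - 18211) = (-1769 + (170 - 162*126*(-127)))/(-3*(199 - 201)² - 18211) = (-1769 + (170 + 2592324))/(-3*(-2)² - 18211) = (-1769 + 2592494)/(-3*4 - 18211) = 2590725/(-12 - 18211) = 2590725/(-18223) = 2590725*(-1/18223) = -2590725/18223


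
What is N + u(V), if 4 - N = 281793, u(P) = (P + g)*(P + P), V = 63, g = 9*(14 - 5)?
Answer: -263645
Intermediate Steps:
g = 81 (g = 9*9 = 81)
u(P) = 2*P*(81 + P) (u(P) = (P + 81)*(P + P) = (81 + P)*(2*P) = 2*P*(81 + P))
N = -281789 (N = 4 - 1*281793 = 4 - 281793 = -281789)
N + u(V) = -281789 + 2*63*(81 + 63) = -281789 + 2*63*144 = -281789 + 18144 = -263645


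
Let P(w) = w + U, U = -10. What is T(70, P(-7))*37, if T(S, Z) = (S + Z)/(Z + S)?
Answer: 37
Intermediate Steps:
P(w) = -10 + w (P(w) = w - 10 = -10 + w)
T(S, Z) = 1 (T(S, Z) = (S + Z)/(S + Z) = 1)
T(70, P(-7))*37 = 1*37 = 37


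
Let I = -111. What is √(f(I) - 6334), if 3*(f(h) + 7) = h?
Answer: I*√6378 ≈ 79.862*I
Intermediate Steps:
f(h) = -7 + h/3
√(f(I) - 6334) = √((-7 + (⅓)*(-111)) - 6334) = √((-7 - 37) - 6334) = √(-44 - 6334) = √(-6378) = I*√6378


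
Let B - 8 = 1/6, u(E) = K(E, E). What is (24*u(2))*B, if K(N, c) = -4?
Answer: -784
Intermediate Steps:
u(E) = -4
B = 49/6 (B = 8 + 1/6 = 8 + ⅙ = 49/6 ≈ 8.1667)
(24*u(2))*B = (24*(-4))*(49/6) = -96*49/6 = -784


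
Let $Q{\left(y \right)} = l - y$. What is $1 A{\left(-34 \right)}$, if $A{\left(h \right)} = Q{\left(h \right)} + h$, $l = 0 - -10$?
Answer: $10$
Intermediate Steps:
$l = 10$ ($l = 0 + 10 = 10$)
$Q{\left(y \right)} = 10 - y$
$A{\left(h \right)} = 10$ ($A{\left(h \right)} = \left(10 - h\right) + h = 10$)
$1 A{\left(-34 \right)} = 1 \cdot 10 = 10$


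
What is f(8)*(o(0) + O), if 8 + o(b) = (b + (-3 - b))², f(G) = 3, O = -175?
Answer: -522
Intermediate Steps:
o(b) = 1 (o(b) = -8 + (b + (-3 - b))² = -8 + (-3)² = -8 + 9 = 1)
f(8)*(o(0) + O) = 3*(1 - 175) = 3*(-174) = -522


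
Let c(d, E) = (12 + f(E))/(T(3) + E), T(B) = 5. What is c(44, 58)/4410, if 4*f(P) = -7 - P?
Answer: -17/1111320 ≈ -1.5297e-5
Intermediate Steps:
f(P) = -7/4 - P/4 (f(P) = (-7 - P)/4 = -7/4 - P/4)
c(d, E) = (41/4 - E/4)/(5 + E) (c(d, E) = (12 + (-7/4 - E/4))/(5 + E) = (41/4 - E/4)/(5 + E))
c(44, 58)/4410 = ((41 - 1*58)/(4*(5 + 58)))/4410 = ((¼)*(41 - 58)/63)*(1/4410) = ((¼)*(1/63)*(-17))*(1/4410) = -17/252*1/4410 = -17/1111320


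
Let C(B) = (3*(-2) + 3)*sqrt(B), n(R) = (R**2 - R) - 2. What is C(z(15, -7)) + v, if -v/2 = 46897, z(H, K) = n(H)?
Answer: -93794 - 12*sqrt(13) ≈ -93837.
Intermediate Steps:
n(R) = -2 + R**2 - R
z(H, K) = -2 + H**2 - H
v = -93794 (v = -2*46897 = -93794)
C(B) = -3*sqrt(B) (C(B) = (-6 + 3)*sqrt(B) = -3*sqrt(B))
C(z(15, -7)) + v = -3*sqrt(-2 + 15**2 - 1*15) - 93794 = -3*sqrt(-2 + 225 - 15) - 93794 = -12*sqrt(13) - 93794 = -93794 - 12*sqrt(13)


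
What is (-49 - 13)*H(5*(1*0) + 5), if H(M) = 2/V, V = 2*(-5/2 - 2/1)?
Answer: 124/9 ≈ 13.778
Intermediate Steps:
V = -9 (V = 2*(-5*½ - 2*1) = 2*(-5/2 - 2) = 2*(-9/2) = -9)
H(M) = -2/9 (H(M) = 2/(-9) = 2*(-⅑) = -2/9)
(-49 - 13)*H(5*(1*0) + 5) = (-49 - 13)*(-2/9) = -62*(-2/9) = 124/9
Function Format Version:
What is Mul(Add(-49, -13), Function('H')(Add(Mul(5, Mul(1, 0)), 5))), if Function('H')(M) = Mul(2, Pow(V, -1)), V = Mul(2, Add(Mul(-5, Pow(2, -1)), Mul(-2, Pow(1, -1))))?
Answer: Rational(124, 9) ≈ 13.778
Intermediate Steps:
V = -9 (V = Mul(2, Add(Mul(-5, Rational(1, 2)), Mul(-2, 1))) = Mul(2, Add(Rational(-5, 2), -2)) = Mul(2, Rational(-9, 2)) = -9)
Function('H')(M) = Rational(-2, 9) (Function('H')(M) = Mul(2, Pow(-9, -1)) = Mul(2, Rational(-1, 9)) = Rational(-2, 9))
Mul(Add(-49, -13), Function('H')(Add(Mul(5, Mul(1, 0)), 5))) = Mul(Add(-49, -13), Rational(-2, 9)) = Mul(-62, Rational(-2, 9)) = Rational(124, 9)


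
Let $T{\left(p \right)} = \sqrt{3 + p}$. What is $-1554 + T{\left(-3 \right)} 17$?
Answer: $-1554$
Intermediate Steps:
$-1554 + T{\left(-3 \right)} 17 = -1554 + \sqrt{3 - 3} \cdot 17 = -1554 + \sqrt{0} \cdot 17 = -1554 + 0 \cdot 17 = -1554 + 0 = -1554$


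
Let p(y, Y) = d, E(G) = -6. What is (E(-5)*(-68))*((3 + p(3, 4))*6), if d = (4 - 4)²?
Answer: 7344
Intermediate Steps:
d = 0 (d = 0² = 0)
p(y, Y) = 0
(E(-5)*(-68))*((3 + p(3, 4))*6) = (-6*(-68))*((3 + 0)*6) = 408*(3*6) = 408*18 = 7344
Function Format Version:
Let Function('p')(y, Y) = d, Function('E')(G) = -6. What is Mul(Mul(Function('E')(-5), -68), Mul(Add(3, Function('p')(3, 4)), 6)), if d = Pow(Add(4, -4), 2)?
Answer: 7344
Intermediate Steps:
d = 0 (d = Pow(0, 2) = 0)
Function('p')(y, Y) = 0
Mul(Mul(Function('E')(-5), -68), Mul(Add(3, Function('p')(3, 4)), 6)) = Mul(Mul(-6, -68), Mul(Add(3, 0), 6)) = Mul(408, Mul(3, 6)) = Mul(408, 18) = 7344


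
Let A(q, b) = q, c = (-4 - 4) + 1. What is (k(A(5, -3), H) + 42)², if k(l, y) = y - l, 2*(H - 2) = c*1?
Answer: 5041/4 ≈ 1260.3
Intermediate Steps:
c = -7 (c = -8 + 1 = -7)
H = -3/2 (H = 2 + (-7*1)/2 = 2 + (½)*(-7) = 2 - 7/2 = -3/2 ≈ -1.5000)
(k(A(5, -3), H) + 42)² = ((-3/2 - 1*5) + 42)² = ((-3/2 - 5) + 42)² = (-13/2 + 42)² = (71/2)² = 5041/4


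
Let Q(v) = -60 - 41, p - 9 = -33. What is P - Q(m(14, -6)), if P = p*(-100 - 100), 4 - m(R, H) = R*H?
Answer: 4901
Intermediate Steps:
m(R, H) = 4 - H*R (m(R, H) = 4 - R*H = 4 - H*R)
p = -24 (p = 9 - 33 = -24)
P = 4800 (P = -24*(-100 - 100) = -24*(-200) = 4800)
Q(v) = -101
P - Q(m(14, -6)) = 4800 - 1*(-101) = 4800 + 101 = 4901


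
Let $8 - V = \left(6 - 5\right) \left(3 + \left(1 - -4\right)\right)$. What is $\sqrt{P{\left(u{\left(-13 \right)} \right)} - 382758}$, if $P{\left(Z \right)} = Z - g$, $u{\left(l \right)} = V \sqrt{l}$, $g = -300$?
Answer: $i \sqrt{382458} \approx 618.43 i$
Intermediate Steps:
$V = 0$ ($V = 8 - \left(6 - 5\right) \left(3 + \left(1 - -4\right)\right) = 8 - 1 \left(3 + \left(1 + 4\right)\right) = 8 - 1 \left(3 + 5\right) = 8 - 1 \cdot 8 = 8 - 8 = 0$)
$u{\left(l \right)} = 0$ ($u{\left(l \right)} = 0 \sqrt{l} = 0$)
$P{\left(Z \right)} = 300 + Z$ ($P{\left(Z \right)} = Z - -300 = Z + 300 = 300 + Z$)
$\sqrt{P{\left(u{\left(-13 \right)} \right)} - 382758} = \sqrt{\left(300 + 0\right) - 382758} = \sqrt{300 - 382758} = \sqrt{-382458} = i \sqrt{382458}$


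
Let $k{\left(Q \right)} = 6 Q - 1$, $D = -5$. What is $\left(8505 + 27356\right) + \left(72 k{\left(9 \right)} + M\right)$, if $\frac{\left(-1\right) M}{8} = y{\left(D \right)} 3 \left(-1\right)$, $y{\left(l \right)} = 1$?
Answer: $39701$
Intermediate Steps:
$k{\left(Q \right)} = -1 + 6 Q$
$M = 24$ ($M = - 8 \cdot 1 \cdot 3 \left(-1\right) = - 8 \cdot 3 \left(-1\right) = \left(-8\right) \left(-3\right) = 24$)
$\left(8505 + 27356\right) + \left(72 k{\left(9 \right)} + M\right) = \left(8505 + 27356\right) + \left(72 \left(-1 + 6 \cdot 9\right) + 24\right) = 35861 + \left(72 \left(-1 + 54\right) + 24\right) = 35861 + \left(72 \cdot 53 + 24\right) = 35861 + \left(3816 + 24\right) = 35861 + 3840 = 39701$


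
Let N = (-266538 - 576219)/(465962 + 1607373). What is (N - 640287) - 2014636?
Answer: -5504545620962/2073335 ≈ -2.6549e+6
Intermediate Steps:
N = -842757/2073335 ≈ -0.40647
(N - 640287) - 2014636 = (-842757/2073335 - 640287) - 2014636 = -1327530289902/2073335 - 2014636 = -5504545620962/2073335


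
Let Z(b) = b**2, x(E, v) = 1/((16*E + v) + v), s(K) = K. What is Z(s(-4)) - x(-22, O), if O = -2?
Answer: 5697/356 ≈ 16.003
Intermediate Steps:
x(E, v) = 1/(2*v + 16*E) (x(E, v) = 1/((v + 16*E) + v) = 1/(2*v + 16*E))
Z(s(-4)) - x(-22, O) = (-4)**2 - 1/(2*(-2 + 8*(-22))) = 16 - 1/(2*(-2 - 176)) = 16 - 1/(2*(-178)) = 16 - (-1)/(2*178) = 16 - 1*(-1/356) = 16 + 1/356 = 5697/356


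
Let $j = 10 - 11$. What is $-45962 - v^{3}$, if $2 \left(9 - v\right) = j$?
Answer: $- \frac{374555}{8} \approx -46819.0$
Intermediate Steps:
$j = -1$ ($j = 10 - 11 = -1$)
$v = \frac{19}{2}$ ($v = 9 - - \frac{1}{2} = 9 + \frac{1}{2} = \frac{19}{2} \approx 9.5$)
$-45962 - v^{3} = -45962 - \left(\frac{19}{2}\right)^{3} = -45962 - \frac{6859}{8} = - \frac{374555}{8}$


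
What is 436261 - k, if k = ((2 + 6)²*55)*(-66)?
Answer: 668581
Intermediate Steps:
k = -232320 (k = (8²*55)*(-66) = (64*55)*(-66) = 3520*(-66) = -232320)
436261 - k = 436261 - 1*(-232320) = 436261 + 232320 = 668581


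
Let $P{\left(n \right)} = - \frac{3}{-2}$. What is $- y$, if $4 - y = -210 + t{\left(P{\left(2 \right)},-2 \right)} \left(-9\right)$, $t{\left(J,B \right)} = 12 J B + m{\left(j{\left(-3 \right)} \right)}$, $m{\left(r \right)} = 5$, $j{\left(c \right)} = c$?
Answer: $65$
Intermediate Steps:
$P{\left(n \right)} = \frac{3}{2}$ ($P{\left(n \right)} = \left(-3\right) \left(- \frac{1}{2}\right) = \frac{3}{2}$)
$t{\left(J,B \right)} = 5 + 12 B J$ ($t{\left(J,B \right)} = 12 J B + 5 = 12 B J + 5 = 5 + 12 B J$)
$y = -65$ ($y = 4 - \left(-210 + \left(5 + 12 \left(-2\right) \frac{3}{2}\right) \left(-9\right)\right) = 4 - \left(-210 + \left(5 - 36\right) \left(-9\right)\right) = 4 - \left(-210 - -279\right) = 4 - \left(-210 + 279\right) = 4 - 69 = -65$)
$- y = \left(-1\right) \left(-65\right) = 65$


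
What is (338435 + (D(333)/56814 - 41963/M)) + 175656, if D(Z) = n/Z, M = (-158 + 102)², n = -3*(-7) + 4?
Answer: 15250158429882503/29665089216 ≈ 5.1408e+5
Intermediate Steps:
n = 25 (n = 21 + 4 = 25)
M = 3136 (M = (-56)² = 3136)
D(Z) = 25/Z
(338435 + (D(333)/56814 - 41963/M)) + 175656 = (338435 + ((25/333)/56814 - 41963/3136)) + 175656 = (338435 + ((25*(1/333))*(1/56814) - 41963*1/3136)) + 175656 = (338435 + ((25/333)*(1/56814) - 41963/3136)) + 175656 = (338435 + (25/18919062 - 41963/3136)) + 175656 = (338435 - 396950260153/29665089216) + 175656 = 10039307518556807/29665089216 + 175656 = 15250158429882503/29665089216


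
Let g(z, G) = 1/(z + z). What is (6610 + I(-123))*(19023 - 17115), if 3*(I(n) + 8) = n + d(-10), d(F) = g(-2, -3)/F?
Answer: 125184039/10 ≈ 1.2518e+7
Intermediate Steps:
g(z, G) = 1/(2*z)
d(F) = -1/(4*F) (d(F) = ((½)/(-2))/F = ((½)*(-½))/F = -1/(4*F))
I(n) = -959/120 + n/3 (I(n) = -8 + (n - ¼/(-10))/3 = -8 + (n - ¼*(-⅒))/3 = -8 + (n + 1/40)/3 = -8 + (1/40 + n)/3 = -8 + (1/120 + n/3) = -959/120 + n/3)
(6610 + I(-123))*(19023 - 17115) = (6610 + (-959/120 + (⅓)*(-123)))*(19023 - 17115) = (6610 + (-959/120 - 41))*1908 = (6610 - 5879/120)*1908 = (787321/120)*1908 = 125184039/10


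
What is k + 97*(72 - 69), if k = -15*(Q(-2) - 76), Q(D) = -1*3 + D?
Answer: 1506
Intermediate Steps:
Q(D) = -3 + D
k = 1215 (k = -15*((-3 - 2) - 76) = -15*(-5 - 76) = -15*(-81) = 1215)
k + 97*(72 - 69) = 1215 + 97*(72 - 69) = 1215 + 97*3 = 1215 + 291 = 1506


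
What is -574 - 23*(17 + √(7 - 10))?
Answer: -965 - 23*I*√3 ≈ -965.0 - 39.837*I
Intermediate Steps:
-574 - 23*(17 + √(7 - 10)) = -574 - 23*(17 + √(-3)) = -574 - 23*(17 + I*√3) = -574 - (391 + 23*I*√3) = -574 + (-391 - 23*I*√3) = -965 - 23*I*√3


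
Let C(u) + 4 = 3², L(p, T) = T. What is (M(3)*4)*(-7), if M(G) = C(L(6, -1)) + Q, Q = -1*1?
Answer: -112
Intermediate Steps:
Q = -1
C(u) = 5 (C(u) = -4 + 3² = -4 + 9 = 5)
M(G) = 4 (M(G) = 5 - 1 = 4)
(M(3)*4)*(-7) = (4*4)*(-7) = 16*(-7) = -112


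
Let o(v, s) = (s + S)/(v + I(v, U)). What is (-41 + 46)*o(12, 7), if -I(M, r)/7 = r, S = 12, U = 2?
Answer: -95/2 ≈ -47.500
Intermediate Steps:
I(M, r) = -7*r
o(v, s) = (12 + s)/(-14 + v) (o(v, s) = (s + 12)/(v - 7*2) = (12 + s)/(v - 14) = (12 + s)/(-14 + v))
(-41 + 46)*o(12, 7) = (-41 + 46)*((12 + 7)/(-14 + 12)) = 5*(19/(-2)) = 5*(-½*19) = 5*(-19/2) = -95/2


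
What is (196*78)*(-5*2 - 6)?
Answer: -244608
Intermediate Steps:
(196*78)*(-5*2 - 6) = 15288*(-10 - 6) = 15288*(-16) = -244608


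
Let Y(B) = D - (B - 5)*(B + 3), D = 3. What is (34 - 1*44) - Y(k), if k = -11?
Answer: 115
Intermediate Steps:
Y(B) = 3 - (-5 + B)*(3 + B) (Y(B) = 3 - (B - 5)*(B + 3) = 3 - (-5 + B)*(3 + B))
(34 - 1*44) - Y(k) = (34 - 1*44) - (18 - 1*(-11)**2 + 2*(-11)) = (34 - 44) - (18 - 1*121 - 22) = -10 - (18 - 121 - 22) = -10 - 1*(-125) = -10 + 125 = 115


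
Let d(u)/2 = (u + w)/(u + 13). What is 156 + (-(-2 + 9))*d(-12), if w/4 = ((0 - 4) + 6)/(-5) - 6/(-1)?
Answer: 52/5 ≈ 10.400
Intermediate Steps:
w = 112/5 (w = 4*(((0 - 4) + 6)/(-5) - 6/(-1)) = 4*((-4 + 6)*(-1/5) - 6*(-1)) = 4*(2*(-1/5) + 6) = 4*(-2/5 + 6) = 4*(28/5) = 112/5 ≈ 22.400)
d(u) = 2*(112/5 + u)/(13 + u) (d(u) = 2*((u + 112/5)/(u + 13)) = 2*((112/5 + u)/(13 + u)) = 2*(112/5 + u)/(13 + u))
156 + (-(-2 + 9))*d(-12) = 156 + (-(-2 + 9))*(2*(112 + 5*(-12))/(5*(13 - 12))) = 156 + (-1*7)*((2/5)*(112 - 60)/1) = 156 - 14*52/5 = 156 - 7*104/5 = 156 - 728/5 = 52/5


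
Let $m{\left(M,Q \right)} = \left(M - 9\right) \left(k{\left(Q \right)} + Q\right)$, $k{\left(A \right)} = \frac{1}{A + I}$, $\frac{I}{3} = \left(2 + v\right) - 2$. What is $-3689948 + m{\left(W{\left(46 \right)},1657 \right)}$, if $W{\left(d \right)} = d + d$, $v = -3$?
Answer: $- \frac{5854383133}{1648} \approx -3.5524 \cdot 10^{6}$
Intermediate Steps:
$W{\left(d \right)} = 2 d$
$I = -9$ ($I = 3 \left(\left(2 - 3\right) - 2\right) = 3 \left(-1 - 2\right) = 3 \left(-3\right) = -9$)
$k{\left(A \right)} = \frac{1}{-9 + A}$ ($k{\left(A \right)} = \frac{1}{A - 9} = \frac{1}{-9 + A}$)
$m{\left(M,Q \right)} = \left(-9 + M\right) \left(Q + \frac{1}{-9 + Q}\right)$ ($m{\left(M,Q \right)} = \left(M - 9\right) \left(\frac{1}{-9 + Q} + Q\right) = \left(M - 9\right) \left(Q + \frac{1}{-9 + Q}\right) = \left(-9 + M\right) \left(Q + \frac{1}{-9 + Q}\right)$)
$-3689948 + m{\left(W{\left(46 \right)},1657 \right)} = -3689948 + \frac{-9 + 2 \cdot 46 + 1657 \left(-9 + 2 \cdot 46\right) \left(-9 + 1657\right)}{-9 + 1657} = -3689948 + \frac{-9 + 92 + 1657 \left(-9 + 92\right) 1648}{1648} = -3689948 + \frac{-9 + 92 + 1657 \cdot 83 \cdot 1648}{1648} = -3689948 + \frac{-9 + 92 + 226651088}{1648} = -3689948 + \frac{1}{1648} \cdot 226651171 = -3689948 + \frac{226651171}{1648} = - \frac{5854383133}{1648}$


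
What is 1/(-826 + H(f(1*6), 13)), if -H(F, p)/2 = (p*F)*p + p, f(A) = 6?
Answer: -1/2880 ≈ -0.00034722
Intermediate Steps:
H(F, p) = -2*p - 2*F*p² (H(F, p) = -2*((p*F)*p + p) = -2*((F*p)*p + p) = -2*(F*p² + p) = -2*(p + F*p²) = -2*p - 2*F*p²)
1/(-826 + H(f(1*6), 13)) = 1/(-826 - 2*13*(1 + 6*13)) = 1/(-826 - 2*13*(1 + 78)) = 1/(-826 - 2*13*79) = 1/(-826 - 2054) = 1/(-2880) = -1/2880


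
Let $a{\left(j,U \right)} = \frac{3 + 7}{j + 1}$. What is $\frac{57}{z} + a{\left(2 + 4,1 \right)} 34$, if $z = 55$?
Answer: $\frac{19099}{385} \approx 49.608$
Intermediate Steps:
$a{\left(j,U \right)} = \frac{10}{1 + j}$
$\frac{57}{z} + a{\left(2 + 4,1 \right)} 34 = \frac{57}{55} + \frac{10}{1 + \left(2 + 4\right)} 34 = 57 \cdot \frac{1}{55} + \frac{10}{1 + 6} \cdot 34 = \frac{57}{55} + \frac{10}{7} \cdot 34 = \frac{57}{55} + \frac{340}{7} = \frac{19099}{385}$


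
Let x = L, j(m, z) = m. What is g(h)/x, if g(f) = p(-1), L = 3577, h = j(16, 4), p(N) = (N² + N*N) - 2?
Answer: 0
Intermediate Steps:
p(N) = -2 + 2*N² (p(N) = (N² + N²) - 2 = 2*N² - 2 = -2 + 2*N²)
h = 16
g(f) = 0 (g(f) = -2 + 2*(-1)² = -2 + 2*1 = -2 + 2 = 0)
x = 3577
g(h)/x = 0/3577 = 0*(1/3577) = 0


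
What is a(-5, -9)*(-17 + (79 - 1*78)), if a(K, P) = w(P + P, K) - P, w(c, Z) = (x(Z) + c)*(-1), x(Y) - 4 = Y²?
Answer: 32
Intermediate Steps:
x(Y) = 4 + Y²
w(c, Z) = -4 - c - Z² (w(c, Z) = ((4 + Z²) + c)*(-1) = (4 + c + Z²)*(-1) = -4 - c - Z²)
a(K, P) = -4 - K² - 3*P (a(K, P) = (-4 - (P + P) - K²) - P = (-4 - 2*P - K²) - P = (-4 - K² - 2*P) - P = -4 - K² - 3*P)
a(-5, -9)*(-17 + (79 - 1*78)) = (-4 - 1*(-5)² - 3*(-9))*(-17 + (79 - 1*78)) = (-4 - 1*25 + 27)*(-17 + (79 - 78)) = (-4 - 25 + 27)*(-17 + 1) = -2*(-16) = 32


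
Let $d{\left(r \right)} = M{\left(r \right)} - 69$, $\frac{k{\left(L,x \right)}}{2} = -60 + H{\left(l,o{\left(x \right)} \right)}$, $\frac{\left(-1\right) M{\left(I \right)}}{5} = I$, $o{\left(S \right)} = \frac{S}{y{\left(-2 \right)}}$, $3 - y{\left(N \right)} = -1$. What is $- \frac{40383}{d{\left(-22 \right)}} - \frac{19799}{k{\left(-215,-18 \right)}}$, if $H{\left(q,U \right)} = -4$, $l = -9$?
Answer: $- \frac{4357265}{5248} \approx -830.27$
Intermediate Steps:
$y{\left(N \right)} = 4$ ($y{\left(N \right)} = 3 - -1 = 3 + 1 = 4$)
$o{\left(S \right)} = \frac{S}{4}$
$M{\left(I \right)} = - 5 I$
$k{\left(L,x \right)} = -128$ ($k{\left(L,x \right)} = 2 \left(-60 - 4\right) = 2 \left(-64\right) = -128$)
$d{\left(r \right)} = -69 - 5 r$ ($d{\left(r \right)} = - 5 r - 69 = -69 - 5 r$)
$- \frac{40383}{d{\left(-22 \right)}} - \frac{19799}{k{\left(-215,-18 \right)}} = - \frac{40383}{-69 - -110} - \frac{19799}{-128} = - \frac{40383}{-69 + 110} - - \frac{19799}{128} = - \frac{40383}{41} + \frac{19799}{128} = - \frac{4357265}{5248}$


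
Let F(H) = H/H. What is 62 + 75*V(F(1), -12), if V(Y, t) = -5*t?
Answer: 4562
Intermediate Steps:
F(H) = 1
62 + 75*V(F(1), -12) = 62 + 75*(-5*(-12)) = 62 + 75*60 = 62 + 4500 = 4562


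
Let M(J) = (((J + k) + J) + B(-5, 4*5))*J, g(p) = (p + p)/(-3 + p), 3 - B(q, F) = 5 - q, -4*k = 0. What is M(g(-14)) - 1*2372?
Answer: -687272/289 ≈ -2378.1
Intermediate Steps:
k = 0 (k = -1/4*0 = 0)
B(q, F) = -2 + q (B(q, F) = 3 - (5 - q) = 3 + (-5 + q) = -2 + q)
g(p) = 2*p/(-3 + p) (g(p) = (2*p)/(-3 + p) = 2*p/(-3 + p))
M(J) = J*(-7 + 2*J) (M(J) = (((J + 0) + J) + (-2 - 5))*J = ((J + J) - 7)*J = (2*J - 7)*J = (-7 + 2*J)*J = J*(-7 + 2*J))
M(g(-14)) - 1*2372 = (2*(-14)/(-3 - 14))*(-7 + 2*(2*(-14)/(-3 - 14))) - 1*2372 = (2*(-14)/(-17))*(-7 + 2*(2*(-14)/(-17))) - 2372 = (2*(-14)*(-1/17))*(-7 + 2*(2*(-14)*(-1/17))) - 2372 = 28*(-7 + 2*(28/17))/17 - 2372 = 28*(-7 + 56/17)/17 - 2372 = (28/17)*(-63/17) - 2372 = -1764/289 - 2372 = -687272/289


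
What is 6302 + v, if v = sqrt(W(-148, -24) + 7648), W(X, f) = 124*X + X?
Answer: 6302 + 2*I*sqrt(2713) ≈ 6302.0 + 104.17*I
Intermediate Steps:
W(X, f) = 125*X
v = 2*I*sqrt(2713) (v = sqrt(125*(-148) + 7648) = sqrt(-18500 + 7648) = sqrt(-10852) = 2*I*sqrt(2713) ≈ 104.17*I)
6302 + v = 6302 + 2*I*sqrt(2713)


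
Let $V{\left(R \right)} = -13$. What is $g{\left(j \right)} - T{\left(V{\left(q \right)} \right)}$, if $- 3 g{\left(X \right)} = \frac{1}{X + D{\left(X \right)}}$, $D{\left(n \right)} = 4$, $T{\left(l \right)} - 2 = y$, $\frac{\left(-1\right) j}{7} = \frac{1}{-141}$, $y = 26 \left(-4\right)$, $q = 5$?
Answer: $\frac{58195}{571} \approx 101.92$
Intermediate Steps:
$y = -104$
$j = \frac{7}{141}$ ($j = - \frac{7}{-141} = \left(-7\right) \left(- \frac{1}{141}\right) = \frac{7}{141} \approx 0.049645$)
$T{\left(l \right)} = -102$ ($T{\left(l \right)} = 2 - 104 = -102$)
$g{\left(X \right)} = - \frac{1}{3 \left(4 + X\right)}$ ($g{\left(X \right)} = - \frac{1}{3 \left(X + 4\right)} = - \frac{1}{3 \left(4 + X\right)}$)
$g{\left(j \right)} - T{\left(V{\left(q \right)} \right)} = - \frac{1}{12 + 3 \cdot \frac{7}{141}} - -102 = - \frac{1}{12 + \frac{7}{47}} + 102 = - \frac{1}{\frac{571}{47}} + 102 = \left(-1\right) \frac{47}{571} + 102 = - \frac{47}{571} + 102 = \frac{58195}{571}$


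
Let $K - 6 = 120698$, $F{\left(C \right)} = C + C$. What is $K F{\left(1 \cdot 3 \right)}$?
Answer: $724224$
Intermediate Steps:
$F{\left(C \right)} = 2 C$
$K = 120704$ ($K = 6 + 120698 = 120704$)
$K F{\left(1 \cdot 3 \right)} = 120704 \cdot 2 \cdot 1 \cdot 3 = 120704 \cdot 2 \cdot 3 = 120704 \cdot 6 = 724224$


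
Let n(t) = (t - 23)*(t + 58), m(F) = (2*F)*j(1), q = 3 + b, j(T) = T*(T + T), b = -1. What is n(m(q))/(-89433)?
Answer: 110/9937 ≈ 0.011070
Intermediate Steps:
j(T) = 2*T**2 (j(T) = T*(2*T) = 2*T**2)
q = 2 (q = 3 - 1 = 2)
m(F) = 4*F (m(F) = (2*F)*(2*1**2) = (2*F)*(2*1) = (2*F)*2 = 4*F)
n(t) = (-23 + t)*(58 + t)
n(m(q))/(-89433) = (-1334 + (4*2)**2 + 35*(4*2))/(-89433) = (-1334 + 8**2 + 35*8)*(-1/89433) = (-1334 + 64 + 280)*(-1/89433) = -990*(-1/89433) = 110/9937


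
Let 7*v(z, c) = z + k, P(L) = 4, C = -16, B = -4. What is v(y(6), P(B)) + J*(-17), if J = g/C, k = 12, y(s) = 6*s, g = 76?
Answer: 2453/28 ≈ 87.607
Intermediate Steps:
v(z, c) = 12/7 + z/7 (v(z, c) = (z + 12)/7 = (12 + z)/7 = 12/7 + z/7)
J = -19/4 (J = 76/(-16) = 76*(-1/16) = -19/4 ≈ -4.7500)
v(y(6), P(B)) + J*(-17) = (12/7 + (6*6)/7) - 19/4*(-17) = (12/7 + (1/7)*36) + 323/4 = (12/7 + 36/7) + 323/4 = 48/7 + 323/4 = 2453/28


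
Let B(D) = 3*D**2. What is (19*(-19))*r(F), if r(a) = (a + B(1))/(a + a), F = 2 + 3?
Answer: -1444/5 ≈ -288.80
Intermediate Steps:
F = 5
r(a) = (3 + a)/(2*a) (r(a) = (a + 3*1**2)/(a + a) = (a + 3*1)/((2*a)) = (a + 3)*(1/(2*a)) = (3 + a)*(1/(2*a)) = (3 + a)/(2*a))
(19*(-19))*r(F) = (19*(-19))*((1/2)*(3 + 5)/5) = -361*8/(2*5) = -361*4/5 = -1444/5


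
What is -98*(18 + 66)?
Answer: -8232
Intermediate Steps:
-98*(18 + 66) = -98*84 = -8232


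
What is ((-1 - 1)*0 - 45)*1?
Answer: -45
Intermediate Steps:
((-1 - 1)*0 - 45)*1 = (-2*0 - 45)*1 = (0 - 45)*1 = -45*1 = -45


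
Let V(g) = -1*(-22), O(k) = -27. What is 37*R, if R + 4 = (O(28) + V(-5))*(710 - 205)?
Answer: -93573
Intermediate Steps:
V(g) = 22
R = -2529 (R = -4 + (-27 + 22)*(710 - 205) = -4 - 5*505 = -4 - 2525 = -2529)
37*R = 37*(-2529) = -93573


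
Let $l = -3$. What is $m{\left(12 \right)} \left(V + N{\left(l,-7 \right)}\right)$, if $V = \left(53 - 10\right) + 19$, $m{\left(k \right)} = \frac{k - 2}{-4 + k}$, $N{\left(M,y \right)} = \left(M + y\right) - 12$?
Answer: $50$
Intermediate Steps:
$N{\left(M,y \right)} = -12 + M + y$
$m{\left(k \right)} = \frac{-2 + k}{-4 + k}$
$V = 62$ ($V = 43 + 19 = 62$)
$m{\left(12 \right)} \left(V + N{\left(l,-7 \right)}\right) = \frac{-2 + 12}{-4 + 12} \left(62 - 22\right) = \frac{1}{8} \cdot 10 \left(62 - 22\right) = \frac{1}{8} \cdot 10 \cdot 40 = \frac{5}{4} \cdot 40 = 50$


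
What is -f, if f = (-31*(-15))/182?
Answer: -465/182 ≈ -2.5549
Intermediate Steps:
f = 465/182 (f = (1/182)*465 = 465/182 ≈ 2.5549)
-f = -1*465/182 = -465/182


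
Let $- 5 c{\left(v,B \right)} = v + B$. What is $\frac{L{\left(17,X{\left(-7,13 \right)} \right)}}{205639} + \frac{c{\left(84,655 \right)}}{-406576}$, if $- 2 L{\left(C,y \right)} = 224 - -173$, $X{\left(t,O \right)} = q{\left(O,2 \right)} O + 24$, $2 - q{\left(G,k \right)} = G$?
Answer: $- \frac{251559459}{418039410320} \approx -0.00060176$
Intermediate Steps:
$q{\left(G,k \right)} = 2 - G$
$c{\left(v,B \right)} = - \frac{B}{5} - \frac{v}{5}$ ($c{\left(v,B \right)} = - \frac{v + B}{5} = - \frac{B + v}{5} = - \frac{B}{5} - \frac{v}{5}$)
$X{\left(t,O \right)} = 24 + O \left(2 - O\right)$ ($X{\left(t,O \right)} = \left(2 - O\right) O + 24 = O \left(2 - O\right) + 24 = 24 + O \left(2 - O\right)$)
$L{\left(C,y \right)} = - \frac{397}{2}$ ($L{\left(C,y \right)} = - \frac{224 - -173}{2} = - \frac{224 + 173}{2} = \left(- \frac{1}{2}\right) 397 = - \frac{397}{2}$)
$\frac{L{\left(17,X{\left(-7,13 \right)} \right)}}{205639} + \frac{c{\left(84,655 \right)}}{-406576} = - \frac{397}{2 \cdot 205639} + \frac{\left(- \frac{1}{5}\right) 655 - \frac{84}{5}}{-406576} = \left(- \frac{397}{2}\right) \frac{1}{205639} + \left(-131 - \frac{84}{5}\right) \left(- \frac{1}{406576}\right) = - \frac{397}{411278} - - \frac{739}{2032880} = - \frac{397}{411278} + \frac{739}{2032880} = - \frac{251559459}{418039410320}$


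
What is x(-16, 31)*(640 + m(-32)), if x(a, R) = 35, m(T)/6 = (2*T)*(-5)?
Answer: 89600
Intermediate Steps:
m(T) = -60*T (m(T) = 6*((2*T)*(-5)) = 6*(-10*T) = -60*T)
x(-16, 31)*(640 + m(-32)) = 35*(640 - 60*(-32)) = 35*(640 + 1920) = 35*2560 = 89600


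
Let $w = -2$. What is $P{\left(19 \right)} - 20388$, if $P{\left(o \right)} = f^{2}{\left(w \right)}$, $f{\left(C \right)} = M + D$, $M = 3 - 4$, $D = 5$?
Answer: $-20372$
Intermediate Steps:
$M = -1$ ($M = 3 - 4 = -1$)
$f{\left(C \right)} = 4$ ($f{\left(C \right)} = -1 + 5 = 4$)
$P{\left(o \right)} = 16$ ($P{\left(o \right)} = 4^{2} = 16$)
$P{\left(19 \right)} - 20388 = 16 - 20388 = -20372$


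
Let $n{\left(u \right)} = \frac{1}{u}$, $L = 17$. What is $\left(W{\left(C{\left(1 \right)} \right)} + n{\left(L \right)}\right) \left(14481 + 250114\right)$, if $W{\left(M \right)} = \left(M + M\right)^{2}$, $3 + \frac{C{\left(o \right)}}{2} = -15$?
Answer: $\frac{23318492755}{17} \approx 1.3717 \cdot 10^{9}$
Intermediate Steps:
$C{\left(o \right)} = -36$ ($C{\left(o \right)} = -6 + 2 \left(-15\right) = -6 - 30 = -36$)
$W{\left(M \right)} = 4 M^{2}$ ($W{\left(M \right)} = \left(2 M\right)^{2} = 4 M^{2}$)
$\left(W{\left(C{\left(1 \right)} \right)} + n{\left(L \right)}\right) \left(14481 + 250114\right) = \left(4 \left(-36\right)^{2} + \frac{1}{17}\right) \left(14481 + 250114\right) = \left(4 \cdot 1296 + \frac{1}{17}\right) 264595 = \left(5184 + \frac{1}{17}\right) 264595 = \frac{88129}{17} \cdot 264595 = \frac{23318492755}{17}$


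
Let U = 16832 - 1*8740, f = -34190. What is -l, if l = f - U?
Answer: 42282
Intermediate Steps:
U = 8092 (U = 16832 - 8740 = 8092)
l = -42282 (l = -34190 - 1*8092 = -34190 - 8092 = -42282)
-l = -1*(-42282) = 42282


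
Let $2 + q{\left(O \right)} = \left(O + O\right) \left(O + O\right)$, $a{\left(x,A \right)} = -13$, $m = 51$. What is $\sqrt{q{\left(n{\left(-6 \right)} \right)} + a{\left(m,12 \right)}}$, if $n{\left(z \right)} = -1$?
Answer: $i \sqrt{11} \approx 3.3166 i$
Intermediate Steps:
$q{\left(O \right)} = -2 + 4 O^{2}$ ($q{\left(O \right)} = -2 + \left(O + O\right) \left(O + O\right) = -2 + 2 O 2 O = -2 + 4 O^{2}$)
$\sqrt{q{\left(n{\left(-6 \right)} \right)} + a{\left(m,12 \right)}} = \sqrt{\left(-2 + 4 \left(-1\right)^{2}\right) - 13} = \sqrt{\left(-2 + 4 \cdot 1\right) - 13} = \sqrt{\left(-2 + 4\right) - 13} = \sqrt{2 - 13} = \sqrt{-11} = i \sqrt{11}$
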